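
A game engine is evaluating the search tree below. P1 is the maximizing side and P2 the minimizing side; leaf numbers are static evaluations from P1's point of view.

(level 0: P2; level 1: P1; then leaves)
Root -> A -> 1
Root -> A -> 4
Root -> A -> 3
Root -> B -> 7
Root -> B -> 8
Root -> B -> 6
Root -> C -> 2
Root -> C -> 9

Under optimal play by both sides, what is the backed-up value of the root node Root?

A (P1): max(1, 4, 3) = 4
B (P1): max(7, 8, 6) = 8
C (P1): max(2, 9) = 9
Root (P2): min(4, 8, 9) = 4

4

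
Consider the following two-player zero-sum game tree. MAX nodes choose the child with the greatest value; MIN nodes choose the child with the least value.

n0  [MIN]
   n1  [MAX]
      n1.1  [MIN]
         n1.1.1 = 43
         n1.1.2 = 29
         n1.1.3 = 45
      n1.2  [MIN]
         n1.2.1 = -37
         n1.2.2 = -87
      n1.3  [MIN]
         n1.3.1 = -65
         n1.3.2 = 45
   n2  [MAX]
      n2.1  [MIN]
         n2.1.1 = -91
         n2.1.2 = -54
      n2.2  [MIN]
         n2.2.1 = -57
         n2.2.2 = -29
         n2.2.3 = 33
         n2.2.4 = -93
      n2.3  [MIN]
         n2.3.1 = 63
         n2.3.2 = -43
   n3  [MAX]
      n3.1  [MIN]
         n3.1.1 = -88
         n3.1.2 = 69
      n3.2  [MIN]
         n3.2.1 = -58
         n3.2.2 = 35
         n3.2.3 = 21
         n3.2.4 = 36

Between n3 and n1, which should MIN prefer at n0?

n3

n3.1 (MIN): min(-88, 69) = -88
n3.2 (MIN): min(-58, 35, 21, 36) = -58
n3 (MAX): max(-88, -58) = -58
n1.1 (MIN): min(43, 29, 45) = 29
n1.2 (MIN): min(-37, -87) = -87
n1.3 (MIN): min(-65, 45) = -65
n1 (MAX): max(29, -87, -65) = 29
MIN prefers the lower value; n3=-58, n1=29. n3 is better since -58 < 29.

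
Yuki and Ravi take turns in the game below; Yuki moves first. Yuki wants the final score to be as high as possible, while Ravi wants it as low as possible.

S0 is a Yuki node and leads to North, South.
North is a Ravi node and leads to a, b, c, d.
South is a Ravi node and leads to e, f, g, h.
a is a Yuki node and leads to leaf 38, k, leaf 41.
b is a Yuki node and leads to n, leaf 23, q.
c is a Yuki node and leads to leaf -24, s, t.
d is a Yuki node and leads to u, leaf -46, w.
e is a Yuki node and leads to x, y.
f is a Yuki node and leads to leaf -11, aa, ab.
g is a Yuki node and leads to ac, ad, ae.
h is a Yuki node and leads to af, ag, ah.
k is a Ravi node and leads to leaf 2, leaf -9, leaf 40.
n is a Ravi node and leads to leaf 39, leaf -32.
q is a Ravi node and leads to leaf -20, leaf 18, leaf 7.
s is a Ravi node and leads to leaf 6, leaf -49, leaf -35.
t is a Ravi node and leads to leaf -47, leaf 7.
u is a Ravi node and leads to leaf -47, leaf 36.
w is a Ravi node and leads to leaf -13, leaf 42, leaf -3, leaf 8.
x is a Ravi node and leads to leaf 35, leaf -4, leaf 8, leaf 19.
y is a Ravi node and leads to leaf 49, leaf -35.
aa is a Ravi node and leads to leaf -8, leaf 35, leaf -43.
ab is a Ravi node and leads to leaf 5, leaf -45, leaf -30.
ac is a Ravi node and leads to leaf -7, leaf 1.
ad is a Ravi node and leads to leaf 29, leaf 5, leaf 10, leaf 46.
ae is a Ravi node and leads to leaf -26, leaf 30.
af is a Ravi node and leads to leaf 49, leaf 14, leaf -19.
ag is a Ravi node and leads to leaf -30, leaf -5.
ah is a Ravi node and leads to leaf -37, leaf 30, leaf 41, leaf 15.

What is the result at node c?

s (Ravi): min(6, -49, -35) = -49
t (Ravi): min(-47, 7) = -47
c (Yuki): max(-24, -49, -47) = -24

-24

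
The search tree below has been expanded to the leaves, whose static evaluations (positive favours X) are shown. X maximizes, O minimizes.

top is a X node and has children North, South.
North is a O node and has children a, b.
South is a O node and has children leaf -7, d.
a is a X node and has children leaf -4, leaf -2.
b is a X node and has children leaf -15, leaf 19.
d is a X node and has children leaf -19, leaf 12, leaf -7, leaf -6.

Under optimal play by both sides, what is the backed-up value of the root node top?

a (X): max(-4, -2) = -2
b (X): max(-15, 19) = 19
North (O): min(-2, 19) = -2
d (X): max(-19, 12, -7, -6) = 12
South (O): min(-7, 12) = -7
top (X): max(-2, -7) = -2

-2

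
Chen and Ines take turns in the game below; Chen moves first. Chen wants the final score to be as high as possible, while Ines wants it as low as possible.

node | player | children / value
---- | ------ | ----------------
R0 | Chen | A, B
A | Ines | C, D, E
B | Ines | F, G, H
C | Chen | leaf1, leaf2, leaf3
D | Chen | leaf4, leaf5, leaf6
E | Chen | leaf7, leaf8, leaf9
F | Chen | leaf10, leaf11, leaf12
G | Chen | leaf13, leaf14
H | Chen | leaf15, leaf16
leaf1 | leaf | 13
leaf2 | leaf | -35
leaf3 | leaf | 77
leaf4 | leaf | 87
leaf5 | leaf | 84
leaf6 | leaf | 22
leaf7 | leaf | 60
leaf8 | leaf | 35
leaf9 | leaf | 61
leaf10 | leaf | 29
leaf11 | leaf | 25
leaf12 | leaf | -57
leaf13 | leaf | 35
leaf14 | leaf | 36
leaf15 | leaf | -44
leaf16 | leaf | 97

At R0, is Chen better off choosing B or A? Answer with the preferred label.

F (Chen): max(29, 25, -57) = 29
G (Chen): max(35, 36) = 36
H (Chen): max(-44, 97) = 97
B (Ines): min(29, 36, 97) = 29
C (Chen): max(13, -35, 77) = 77
D (Chen): max(87, 84, 22) = 87
E (Chen): max(60, 35, 61) = 61
A (Ines): min(77, 87, 61) = 61
Chen prefers the higher value; B=29, A=61. A is better since 61 > 29.

A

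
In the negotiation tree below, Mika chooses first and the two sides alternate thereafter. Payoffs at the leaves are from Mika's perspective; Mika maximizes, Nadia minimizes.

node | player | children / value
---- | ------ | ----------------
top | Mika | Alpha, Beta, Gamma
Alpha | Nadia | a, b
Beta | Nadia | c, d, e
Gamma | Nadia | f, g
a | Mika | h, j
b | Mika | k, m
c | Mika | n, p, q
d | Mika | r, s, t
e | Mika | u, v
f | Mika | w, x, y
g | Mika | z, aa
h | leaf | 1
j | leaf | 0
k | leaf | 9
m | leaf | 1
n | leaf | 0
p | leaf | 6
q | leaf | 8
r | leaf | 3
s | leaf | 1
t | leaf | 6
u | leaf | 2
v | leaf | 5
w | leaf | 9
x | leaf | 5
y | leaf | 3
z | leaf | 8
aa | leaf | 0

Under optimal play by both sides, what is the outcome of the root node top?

8

a (Mika): max(1, 0) = 1
b (Mika): max(9, 1) = 9
Alpha (Nadia): min(1, 9) = 1
c (Mika): max(0, 6, 8) = 8
d (Mika): max(3, 1, 6) = 6
e (Mika): max(2, 5) = 5
Beta (Nadia): min(8, 6, 5) = 5
f (Mika): max(9, 5, 3) = 9
g (Mika): max(8, 0) = 8
Gamma (Nadia): min(9, 8) = 8
top (Mika): max(1, 5, 8) = 8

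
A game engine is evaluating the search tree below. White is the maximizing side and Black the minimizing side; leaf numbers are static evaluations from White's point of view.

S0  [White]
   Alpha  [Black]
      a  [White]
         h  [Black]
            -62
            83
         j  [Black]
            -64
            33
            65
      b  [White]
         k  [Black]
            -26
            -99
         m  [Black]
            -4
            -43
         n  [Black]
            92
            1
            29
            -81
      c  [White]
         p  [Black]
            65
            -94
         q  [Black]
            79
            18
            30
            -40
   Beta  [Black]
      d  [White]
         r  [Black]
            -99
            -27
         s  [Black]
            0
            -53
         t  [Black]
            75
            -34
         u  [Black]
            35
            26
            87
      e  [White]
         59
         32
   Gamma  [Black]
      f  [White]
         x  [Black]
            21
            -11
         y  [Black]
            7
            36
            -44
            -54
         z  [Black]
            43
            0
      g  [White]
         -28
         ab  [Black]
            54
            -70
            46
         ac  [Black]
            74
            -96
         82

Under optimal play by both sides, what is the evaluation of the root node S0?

h (Black): min(-62, 83) = -62
j (Black): min(-64, 33, 65) = -64
a (White): max(-62, -64) = -62
k (Black): min(-26, -99) = -99
m (Black): min(-4, -43) = -43
n (Black): min(92, 1, 29, -81) = -81
b (White): max(-99, -43, -81) = -43
p (Black): min(65, -94) = -94
q (Black): min(79, 18, 30, -40) = -40
c (White): max(-94, -40) = -40
Alpha (Black): min(-62, -43, -40) = -62
r (Black): min(-99, -27) = -99
s (Black): min(0, -53) = -53
t (Black): min(75, -34) = -34
u (Black): min(35, 26, 87) = 26
d (White): max(-99, -53, -34, 26) = 26
e (White): max(59, 32) = 59
Beta (Black): min(26, 59) = 26
x (Black): min(21, -11) = -11
y (Black): min(7, 36, -44, -54) = -54
z (Black): min(43, 0) = 0
f (White): max(-11, -54, 0) = 0
ab (Black): min(54, -70, 46) = -70
ac (Black): min(74, -96) = -96
g (White): max(-28, -70, -96, 82) = 82
Gamma (Black): min(0, 82) = 0
S0 (White): max(-62, 26, 0) = 26

26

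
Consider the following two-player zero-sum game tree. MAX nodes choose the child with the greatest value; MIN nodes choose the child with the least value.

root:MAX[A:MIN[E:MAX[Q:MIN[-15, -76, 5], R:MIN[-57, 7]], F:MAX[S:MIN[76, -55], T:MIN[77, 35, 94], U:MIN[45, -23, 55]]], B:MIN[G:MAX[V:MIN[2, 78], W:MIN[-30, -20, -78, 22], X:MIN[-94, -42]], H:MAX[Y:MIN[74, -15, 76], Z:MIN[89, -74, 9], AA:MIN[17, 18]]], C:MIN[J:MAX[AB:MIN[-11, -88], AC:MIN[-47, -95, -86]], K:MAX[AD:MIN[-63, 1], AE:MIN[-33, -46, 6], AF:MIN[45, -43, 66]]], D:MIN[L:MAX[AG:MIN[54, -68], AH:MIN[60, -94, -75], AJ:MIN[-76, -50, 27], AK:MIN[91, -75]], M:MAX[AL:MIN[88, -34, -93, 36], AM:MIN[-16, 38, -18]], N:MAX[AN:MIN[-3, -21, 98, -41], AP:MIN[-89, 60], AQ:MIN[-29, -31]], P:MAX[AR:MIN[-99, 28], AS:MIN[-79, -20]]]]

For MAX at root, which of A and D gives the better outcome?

Q (MIN): min(-15, -76, 5) = -76
R (MIN): min(-57, 7) = -57
E (MAX): max(-76, -57) = -57
S (MIN): min(76, -55) = -55
T (MIN): min(77, 35, 94) = 35
U (MIN): min(45, -23, 55) = -23
F (MAX): max(-55, 35, -23) = 35
A (MIN): min(-57, 35) = -57
AG (MIN): min(54, -68) = -68
AH (MIN): min(60, -94, -75) = -94
AJ (MIN): min(-76, -50, 27) = -76
AK (MIN): min(91, -75) = -75
L (MAX): max(-68, -94, -76, -75) = -68
AL (MIN): min(88, -34, -93, 36) = -93
AM (MIN): min(-16, 38, -18) = -18
M (MAX): max(-93, -18) = -18
AN (MIN): min(-3, -21, 98, -41) = -41
AP (MIN): min(-89, 60) = -89
AQ (MIN): min(-29, -31) = -31
N (MAX): max(-41, -89, -31) = -31
AR (MIN): min(-99, 28) = -99
AS (MIN): min(-79, -20) = -79
P (MAX): max(-99, -79) = -79
D (MIN): min(-68, -18, -31, -79) = -79
MAX prefers the higher value; A=-57, D=-79. A is better since -57 > -79.

A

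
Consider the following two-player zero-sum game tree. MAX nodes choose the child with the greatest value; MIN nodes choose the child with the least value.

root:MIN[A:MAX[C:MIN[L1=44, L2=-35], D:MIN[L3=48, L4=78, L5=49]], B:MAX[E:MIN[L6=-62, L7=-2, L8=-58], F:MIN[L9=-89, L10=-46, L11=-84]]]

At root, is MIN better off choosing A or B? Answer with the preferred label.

C (MIN): min(44, -35) = -35
D (MIN): min(48, 78, 49) = 48
A (MAX): max(-35, 48) = 48
E (MIN): min(-62, -2, -58) = -62
F (MIN): min(-89, -46, -84) = -89
B (MAX): max(-62, -89) = -62
MIN prefers the lower value; A=48, B=-62. B is better since -62 < 48.

B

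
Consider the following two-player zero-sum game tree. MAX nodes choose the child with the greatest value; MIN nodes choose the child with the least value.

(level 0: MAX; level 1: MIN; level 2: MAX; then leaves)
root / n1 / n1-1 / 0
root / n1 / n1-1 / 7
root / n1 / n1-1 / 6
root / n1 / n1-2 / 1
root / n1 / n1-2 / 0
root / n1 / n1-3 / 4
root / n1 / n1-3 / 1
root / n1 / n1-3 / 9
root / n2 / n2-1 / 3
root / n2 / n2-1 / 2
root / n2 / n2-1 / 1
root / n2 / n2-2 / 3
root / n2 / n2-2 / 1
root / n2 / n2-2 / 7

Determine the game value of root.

3

n1-1 (MAX): max(0, 7, 6) = 7
n1-2 (MAX): max(1, 0) = 1
n1-3 (MAX): max(4, 1, 9) = 9
n1 (MIN): min(7, 1, 9) = 1
n2-1 (MAX): max(3, 2, 1) = 3
n2-2 (MAX): max(3, 1, 7) = 7
n2 (MIN): min(3, 7) = 3
root (MAX): max(1, 3) = 3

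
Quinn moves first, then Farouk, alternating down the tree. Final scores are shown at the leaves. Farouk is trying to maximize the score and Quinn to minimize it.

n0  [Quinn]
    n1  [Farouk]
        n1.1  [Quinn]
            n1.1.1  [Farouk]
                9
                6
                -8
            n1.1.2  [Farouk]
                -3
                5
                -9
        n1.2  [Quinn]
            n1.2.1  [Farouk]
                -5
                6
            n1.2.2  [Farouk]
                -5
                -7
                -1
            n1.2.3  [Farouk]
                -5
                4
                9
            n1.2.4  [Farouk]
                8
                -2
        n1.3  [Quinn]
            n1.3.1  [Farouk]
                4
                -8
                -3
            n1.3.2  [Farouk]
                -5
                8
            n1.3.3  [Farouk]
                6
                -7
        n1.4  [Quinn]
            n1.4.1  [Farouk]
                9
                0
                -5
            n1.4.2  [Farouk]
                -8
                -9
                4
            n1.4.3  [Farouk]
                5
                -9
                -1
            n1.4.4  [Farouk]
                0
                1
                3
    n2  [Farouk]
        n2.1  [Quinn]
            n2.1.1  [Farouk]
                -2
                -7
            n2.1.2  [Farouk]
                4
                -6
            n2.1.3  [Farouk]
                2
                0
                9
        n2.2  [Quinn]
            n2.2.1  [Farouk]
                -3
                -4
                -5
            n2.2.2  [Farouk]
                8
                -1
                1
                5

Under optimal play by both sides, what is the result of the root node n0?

n1.1.1 (Farouk): max(9, 6, -8) = 9
n1.1.2 (Farouk): max(-3, 5, -9) = 5
n1.1 (Quinn): min(9, 5) = 5
n1.2.1 (Farouk): max(-5, 6) = 6
n1.2.2 (Farouk): max(-5, -7, -1) = -1
n1.2.3 (Farouk): max(-5, 4, 9) = 9
n1.2.4 (Farouk): max(8, -2) = 8
n1.2 (Quinn): min(6, -1, 9, 8) = -1
n1.3.1 (Farouk): max(4, -8, -3) = 4
n1.3.2 (Farouk): max(-5, 8) = 8
n1.3.3 (Farouk): max(6, -7) = 6
n1.3 (Quinn): min(4, 8, 6) = 4
n1.4.1 (Farouk): max(9, 0, -5) = 9
n1.4.2 (Farouk): max(-8, -9, 4) = 4
n1.4.3 (Farouk): max(5, -9, -1) = 5
n1.4.4 (Farouk): max(0, 1, 3) = 3
n1.4 (Quinn): min(9, 4, 5, 3) = 3
n1 (Farouk): max(5, -1, 4, 3) = 5
n2.1.1 (Farouk): max(-2, -7) = -2
n2.1.2 (Farouk): max(4, -6) = 4
n2.1.3 (Farouk): max(2, 0, 9) = 9
n2.1 (Quinn): min(-2, 4, 9) = -2
n2.2.1 (Farouk): max(-3, -4, -5) = -3
n2.2.2 (Farouk): max(8, -1, 1, 5) = 8
n2.2 (Quinn): min(-3, 8) = -3
n2 (Farouk): max(-2, -3) = -2
n0 (Quinn): min(5, -2) = -2

-2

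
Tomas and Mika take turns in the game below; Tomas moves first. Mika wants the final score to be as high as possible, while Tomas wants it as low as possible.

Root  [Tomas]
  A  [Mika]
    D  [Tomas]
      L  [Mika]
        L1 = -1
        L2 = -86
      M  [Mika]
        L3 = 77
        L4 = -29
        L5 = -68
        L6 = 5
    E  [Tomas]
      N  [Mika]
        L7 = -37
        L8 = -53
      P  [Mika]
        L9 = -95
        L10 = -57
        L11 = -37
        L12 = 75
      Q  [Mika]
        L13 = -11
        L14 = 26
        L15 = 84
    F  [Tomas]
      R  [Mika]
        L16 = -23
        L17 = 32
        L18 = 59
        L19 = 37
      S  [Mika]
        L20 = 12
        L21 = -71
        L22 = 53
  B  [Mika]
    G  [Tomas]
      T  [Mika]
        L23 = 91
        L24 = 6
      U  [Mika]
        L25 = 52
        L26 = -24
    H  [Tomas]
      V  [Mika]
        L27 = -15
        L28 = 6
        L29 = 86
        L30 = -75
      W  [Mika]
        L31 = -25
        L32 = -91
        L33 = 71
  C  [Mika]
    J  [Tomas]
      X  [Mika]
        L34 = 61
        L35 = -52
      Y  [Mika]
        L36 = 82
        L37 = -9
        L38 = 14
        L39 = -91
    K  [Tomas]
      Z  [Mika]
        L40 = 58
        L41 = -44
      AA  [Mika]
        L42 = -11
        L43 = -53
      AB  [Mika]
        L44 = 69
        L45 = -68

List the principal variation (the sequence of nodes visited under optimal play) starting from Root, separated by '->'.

Root -> A -> F -> S -> L22

L (Mika): max(-1, -86) = -1
M (Mika): max(77, -29, -68, 5) = 77
D (Tomas): min(-1, 77) = -1
N (Mika): max(-37, -53) = -37
P (Mika): max(-95, -57, -37, 75) = 75
Q (Mika): max(-11, 26, 84) = 84
E (Tomas): min(-37, 75, 84) = -37
R (Mika): max(-23, 32, 59, 37) = 59
S (Mika): max(12, -71, 53) = 53
F (Tomas): min(59, 53) = 53
A (Mika): max(-1, -37, 53) = 53
T (Mika): max(91, 6) = 91
U (Mika): max(52, -24) = 52
G (Tomas): min(91, 52) = 52
V (Mika): max(-15, 6, 86, -75) = 86
W (Mika): max(-25, -91, 71) = 71
H (Tomas): min(86, 71) = 71
B (Mika): max(52, 71) = 71
X (Mika): max(61, -52) = 61
Y (Mika): max(82, -9, 14, -91) = 82
J (Tomas): min(61, 82) = 61
Z (Mika): max(58, -44) = 58
AA (Mika): max(-11, -53) = -11
AB (Mika): max(69, -68) = 69
K (Tomas): min(58, -11, 69) = -11
C (Mika): max(61, -11) = 61
Root (Tomas): min(53, 71, 61) = 53
At Root, Tomas picks A (lowest: 53).
At A, Mika picks F (highest: 53).
At F, Tomas picks S (lowest: 53).
At S, Mika picks L22 (highest: 53).
Terminal value 53.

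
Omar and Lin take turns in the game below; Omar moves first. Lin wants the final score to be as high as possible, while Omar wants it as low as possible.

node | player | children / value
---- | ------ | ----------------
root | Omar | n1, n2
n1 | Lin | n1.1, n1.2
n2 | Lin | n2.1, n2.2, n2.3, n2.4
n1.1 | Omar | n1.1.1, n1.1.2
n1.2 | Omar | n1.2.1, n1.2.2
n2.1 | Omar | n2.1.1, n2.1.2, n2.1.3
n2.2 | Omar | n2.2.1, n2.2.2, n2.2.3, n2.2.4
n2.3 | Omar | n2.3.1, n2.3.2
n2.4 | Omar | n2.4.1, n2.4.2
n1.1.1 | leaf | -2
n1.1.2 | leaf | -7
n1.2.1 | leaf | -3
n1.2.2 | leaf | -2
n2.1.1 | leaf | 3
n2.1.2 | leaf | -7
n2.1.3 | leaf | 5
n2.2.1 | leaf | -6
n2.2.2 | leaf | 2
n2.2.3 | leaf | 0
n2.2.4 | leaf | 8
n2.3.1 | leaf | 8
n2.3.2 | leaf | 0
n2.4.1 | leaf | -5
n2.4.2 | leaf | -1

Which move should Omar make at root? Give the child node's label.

n1.1 (Omar): min(-2, -7) = -7
n1.2 (Omar): min(-3, -2) = -3
n1 (Lin): max(-7, -3) = -3
n2.1 (Omar): min(3, -7, 5) = -7
n2.2 (Omar): min(-6, 2, 0, 8) = -6
n2.3 (Omar): min(8, 0) = 0
n2.4 (Omar): min(-5, -1) = -5
n2 (Lin): max(-7, -6, 0, -5) = 0
root (Omar): min(-3, 0) = -3
Omar at root wants the lowest of {n1=-3, n2=0}, so chooses n1.

n1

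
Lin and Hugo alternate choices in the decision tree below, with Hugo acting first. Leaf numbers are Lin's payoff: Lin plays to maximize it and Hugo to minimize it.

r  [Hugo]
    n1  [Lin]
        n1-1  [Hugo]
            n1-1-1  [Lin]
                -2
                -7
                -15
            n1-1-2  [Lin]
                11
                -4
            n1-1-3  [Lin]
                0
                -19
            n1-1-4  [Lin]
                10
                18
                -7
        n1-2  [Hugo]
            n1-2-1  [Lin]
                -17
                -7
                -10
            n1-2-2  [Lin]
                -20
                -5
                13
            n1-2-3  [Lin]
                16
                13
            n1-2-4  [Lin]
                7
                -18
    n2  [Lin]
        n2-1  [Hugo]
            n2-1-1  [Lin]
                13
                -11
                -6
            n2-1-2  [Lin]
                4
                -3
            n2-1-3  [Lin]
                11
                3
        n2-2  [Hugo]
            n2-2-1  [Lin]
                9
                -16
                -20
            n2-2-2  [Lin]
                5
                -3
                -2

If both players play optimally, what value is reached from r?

n1-1-1 (Lin): max(-2, -7, -15) = -2
n1-1-2 (Lin): max(11, -4) = 11
n1-1-3 (Lin): max(0, -19) = 0
n1-1-4 (Lin): max(10, 18, -7) = 18
n1-1 (Hugo): min(-2, 11, 0, 18) = -2
n1-2-1 (Lin): max(-17, -7, -10) = -7
n1-2-2 (Lin): max(-20, -5, 13) = 13
n1-2-3 (Lin): max(16, 13) = 16
n1-2-4 (Lin): max(7, -18) = 7
n1-2 (Hugo): min(-7, 13, 16, 7) = -7
n1 (Lin): max(-2, -7) = -2
n2-1-1 (Lin): max(13, -11, -6) = 13
n2-1-2 (Lin): max(4, -3) = 4
n2-1-3 (Lin): max(11, 3) = 11
n2-1 (Hugo): min(13, 4, 11) = 4
n2-2-1 (Lin): max(9, -16, -20) = 9
n2-2-2 (Lin): max(5, -3, -2) = 5
n2-2 (Hugo): min(9, 5) = 5
n2 (Lin): max(4, 5) = 5
r (Hugo): min(-2, 5) = -2

-2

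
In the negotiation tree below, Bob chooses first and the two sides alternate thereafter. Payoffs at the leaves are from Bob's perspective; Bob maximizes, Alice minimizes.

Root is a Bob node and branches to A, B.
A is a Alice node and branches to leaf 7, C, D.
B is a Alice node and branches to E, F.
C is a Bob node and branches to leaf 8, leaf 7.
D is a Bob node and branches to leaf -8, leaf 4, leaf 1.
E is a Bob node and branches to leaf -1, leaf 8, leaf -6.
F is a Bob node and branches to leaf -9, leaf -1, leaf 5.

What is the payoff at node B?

5

E (Bob): max(-1, 8, -6) = 8
F (Bob): max(-9, -1, 5) = 5
B (Alice): min(8, 5) = 5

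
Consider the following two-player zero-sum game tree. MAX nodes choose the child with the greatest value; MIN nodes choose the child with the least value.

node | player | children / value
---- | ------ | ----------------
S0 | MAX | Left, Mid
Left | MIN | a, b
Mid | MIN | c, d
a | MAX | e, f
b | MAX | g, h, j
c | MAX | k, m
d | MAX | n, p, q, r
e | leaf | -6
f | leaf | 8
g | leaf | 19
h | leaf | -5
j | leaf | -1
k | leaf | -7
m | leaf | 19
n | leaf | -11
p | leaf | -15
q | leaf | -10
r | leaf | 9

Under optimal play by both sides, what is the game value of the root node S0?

a (MAX): max(-6, 8) = 8
b (MAX): max(19, -5, -1) = 19
Left (MIN): min(8, 19) = 8
c (MAX): max(-7, 19) = 19
d (MAX): max(-11, -15, -10, 9) = 9
Mid (MIN): min(19, 9) = 9
S0 (MAX): max(8, 9) = 9

9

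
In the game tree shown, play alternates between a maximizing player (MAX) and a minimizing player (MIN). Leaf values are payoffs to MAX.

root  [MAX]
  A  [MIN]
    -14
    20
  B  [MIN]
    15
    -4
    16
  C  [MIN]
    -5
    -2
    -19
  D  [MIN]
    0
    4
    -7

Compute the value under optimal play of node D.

-7

D (MIN): min(0, 4, -7) = -7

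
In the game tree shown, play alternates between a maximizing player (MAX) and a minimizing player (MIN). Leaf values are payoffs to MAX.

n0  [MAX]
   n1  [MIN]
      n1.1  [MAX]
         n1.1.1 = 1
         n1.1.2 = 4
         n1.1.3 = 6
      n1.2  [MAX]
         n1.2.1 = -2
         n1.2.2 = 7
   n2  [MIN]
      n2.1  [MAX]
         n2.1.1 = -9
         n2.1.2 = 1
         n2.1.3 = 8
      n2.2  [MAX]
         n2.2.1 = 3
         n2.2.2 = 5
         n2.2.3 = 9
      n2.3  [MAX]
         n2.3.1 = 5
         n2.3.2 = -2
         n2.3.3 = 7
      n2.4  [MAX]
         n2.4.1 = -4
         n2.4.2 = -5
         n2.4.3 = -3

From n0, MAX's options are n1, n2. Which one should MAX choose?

n1.1 (MAX): max(1, 4, 6) = 6
n1.2 (MAX): max(-2, 7) = 7
n1 (MIN): min(6, 7) = 6
n2.1 (MAX): max(-9, 1, 8) = 8
n2.2 (MAX): max(3, 5, 9) = 9
n2.3 (MAX): max(5, -2, 7) = 7
n2.4 (MAX): max(-4, -5, -3) = -3
n2 (MIN): min(8, 9, 7, -3) = -3
n0 (MAX): max(6, -3) = 6
MAX at n0 wants the highest of {n1=6, n2=-3}, so chooses n1.

n1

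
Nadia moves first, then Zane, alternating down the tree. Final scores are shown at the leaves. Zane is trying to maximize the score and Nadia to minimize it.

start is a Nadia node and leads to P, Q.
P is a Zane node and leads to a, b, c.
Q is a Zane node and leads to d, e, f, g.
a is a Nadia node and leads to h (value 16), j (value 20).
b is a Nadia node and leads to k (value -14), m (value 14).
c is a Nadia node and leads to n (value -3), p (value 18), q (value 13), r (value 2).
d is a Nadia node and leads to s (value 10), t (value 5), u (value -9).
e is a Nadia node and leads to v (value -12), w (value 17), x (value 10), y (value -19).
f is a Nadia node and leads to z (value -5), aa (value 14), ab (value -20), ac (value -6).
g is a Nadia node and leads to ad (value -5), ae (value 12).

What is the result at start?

-5

a (Nadia): min(16, 20) = 16
b (Nadia): min(-14, 14) = -14
c (Nadia): min(-3, 18, 13, 2) = -3
P (Zane): max(16, -14, -3) = 16
d (Nadia): min(10, 5, -9) = -9
e (Nadia): min(-12, 17, 10, -19) = -19
f (Nadia): min(-5, 14, -20, -6) = -20
g (Nadia): min(-5, 12) = -5
Q (Zane): max(-9, -19, -20, -5) = -5
start (Nadia): min(16, -5) = -5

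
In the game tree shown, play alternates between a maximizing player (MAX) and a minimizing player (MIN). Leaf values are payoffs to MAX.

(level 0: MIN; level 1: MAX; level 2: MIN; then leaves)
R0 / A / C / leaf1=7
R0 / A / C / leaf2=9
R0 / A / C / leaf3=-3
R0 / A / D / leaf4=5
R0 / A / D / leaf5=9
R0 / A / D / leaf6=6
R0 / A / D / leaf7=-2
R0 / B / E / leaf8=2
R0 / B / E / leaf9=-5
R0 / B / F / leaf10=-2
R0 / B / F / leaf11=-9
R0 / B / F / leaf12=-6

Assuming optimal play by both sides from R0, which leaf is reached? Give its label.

leaf9

C (MIN): min(7, 9, -3) = -3
D (MIN): min(5, 9, 6, -2) = -2
A (MAX): max(-3, -2) = -2
E (MIN): min(2, -5) = -5
F (MIN): min(-2, -9, -6) = -9
B (MAX): max(-5, -9) = -5
R0 (MIN): min(-2, -5) = -5
At R0, MIN picks B (lowest: -5).
At B, MAX picks E (highest: -5).
At E, MIN picks leaf9 (lowest: -5).
Terminal value -5.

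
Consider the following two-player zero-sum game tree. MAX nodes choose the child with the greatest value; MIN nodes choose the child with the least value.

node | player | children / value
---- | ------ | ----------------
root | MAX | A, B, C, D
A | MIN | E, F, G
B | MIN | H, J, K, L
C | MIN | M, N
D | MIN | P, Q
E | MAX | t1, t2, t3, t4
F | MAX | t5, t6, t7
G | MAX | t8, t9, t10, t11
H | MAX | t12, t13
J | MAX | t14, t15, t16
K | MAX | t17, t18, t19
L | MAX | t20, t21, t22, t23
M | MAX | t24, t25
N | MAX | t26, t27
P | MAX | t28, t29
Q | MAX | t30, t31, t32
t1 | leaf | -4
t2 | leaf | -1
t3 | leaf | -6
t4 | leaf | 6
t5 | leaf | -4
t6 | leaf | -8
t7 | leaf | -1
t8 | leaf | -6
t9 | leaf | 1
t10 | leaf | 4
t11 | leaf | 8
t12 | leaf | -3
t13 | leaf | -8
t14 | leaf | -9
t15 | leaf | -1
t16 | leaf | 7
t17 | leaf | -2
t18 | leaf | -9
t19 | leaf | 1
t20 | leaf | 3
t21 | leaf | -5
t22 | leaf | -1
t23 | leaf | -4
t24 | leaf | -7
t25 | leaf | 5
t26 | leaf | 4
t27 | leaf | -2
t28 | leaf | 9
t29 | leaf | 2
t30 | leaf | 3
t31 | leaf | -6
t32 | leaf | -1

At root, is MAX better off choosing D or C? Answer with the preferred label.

P (MAX): max(9, 2) = 9
Q (MAX): max(3, -6, -1) = 3
D (MIN): min(9, 3) = 3
M (MAX): max(-7, 5) = 5
N (MAX): max(4, -2) = 4
C (MIN): min(5, 4) = 4
MAX prefers the higher value; D=3, C=4. C is better since 4 > 3.

C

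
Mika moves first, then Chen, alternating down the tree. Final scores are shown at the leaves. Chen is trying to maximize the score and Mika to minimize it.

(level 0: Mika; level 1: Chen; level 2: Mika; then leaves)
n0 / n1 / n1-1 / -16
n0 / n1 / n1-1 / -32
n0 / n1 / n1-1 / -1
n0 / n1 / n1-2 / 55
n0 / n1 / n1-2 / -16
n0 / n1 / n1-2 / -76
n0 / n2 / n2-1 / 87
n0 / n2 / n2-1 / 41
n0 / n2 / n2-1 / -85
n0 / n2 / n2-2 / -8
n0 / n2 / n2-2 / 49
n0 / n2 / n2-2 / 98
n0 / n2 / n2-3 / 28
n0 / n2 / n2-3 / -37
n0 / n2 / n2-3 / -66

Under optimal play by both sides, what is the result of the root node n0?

n1-1 (Mika): min(-16, -32, -1) = -32
n1-2 (Mika): min(55, -16, -76) = -76
n1 (Chen): max(-32, -76) = -32
n2-1 (Mika): min(87, 41, -85) = -85
n2-2 (Mika): min(-8, 49, 98) = -8
n2-3 (Mika): min(28, -37, -66) = -66
n2 (Chen): max(-85, -8, -66) = -8
n0 (Mika): min(-32, -8) = -32

-32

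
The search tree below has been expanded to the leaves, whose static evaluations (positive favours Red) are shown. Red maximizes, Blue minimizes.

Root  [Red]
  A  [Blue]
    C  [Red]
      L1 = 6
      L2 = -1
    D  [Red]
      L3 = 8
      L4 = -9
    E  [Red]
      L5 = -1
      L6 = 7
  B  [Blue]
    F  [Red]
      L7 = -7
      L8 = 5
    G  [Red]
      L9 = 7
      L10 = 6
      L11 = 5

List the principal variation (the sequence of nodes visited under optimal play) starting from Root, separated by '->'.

C (Red): max(6, -1) = 6
D (Red): max(8, -9) = 8
E (Red): max(-1, 7) = 7
A (Blue): min(6, 8, 7) = 6
F (Red): max(-7, 5) = 5
G (Red): max(7, 6, 5) = 7
B (Blue): min(5, 7) = 5
Root (Red): max(6, 5) = 6
At Root, Red picks A (highest: 6).
At A, Blue picks C (lowest: 6).
At C, Red picks L1 (highest: 6).
Terminal value 6.

Root -> A -> C -> L1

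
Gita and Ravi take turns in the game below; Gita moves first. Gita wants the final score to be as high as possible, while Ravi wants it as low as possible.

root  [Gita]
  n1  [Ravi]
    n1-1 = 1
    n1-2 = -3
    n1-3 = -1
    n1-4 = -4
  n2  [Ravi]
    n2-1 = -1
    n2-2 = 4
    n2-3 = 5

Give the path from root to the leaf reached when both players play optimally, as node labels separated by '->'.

root -> n2 -> n2-1

n1 (Ravi): min(1, -3, -1, -4) = -4
n2 (Ravi): min(-1, 4, 5) = -1
root (Gita): max(-4, -1) = -1
At root, Gita picks n2 (highest: -1).
At n2, Ravi picks n2-1 (lowest: -1).
Terminal value -1.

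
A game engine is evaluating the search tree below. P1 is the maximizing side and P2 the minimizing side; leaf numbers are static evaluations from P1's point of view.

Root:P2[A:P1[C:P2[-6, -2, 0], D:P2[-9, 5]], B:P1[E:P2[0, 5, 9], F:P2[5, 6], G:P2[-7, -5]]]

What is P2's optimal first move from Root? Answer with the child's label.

C (P2): min(-6, -2, 0) = -6
D (P2): min(-9, 5) = -9
A (P1): max(-6, -9) = -6
E (P2): min(0, 5, 9) = 0
F (P2): min(5, 6) = 5
G (P2): min(-7, -5) = -7
B (P1): max(0, 5, -7) = 5
Root (P2): min(-6, 5) = -6
P2 at Root wants the lowest of {A=-6, B=5}, so chooses A.

A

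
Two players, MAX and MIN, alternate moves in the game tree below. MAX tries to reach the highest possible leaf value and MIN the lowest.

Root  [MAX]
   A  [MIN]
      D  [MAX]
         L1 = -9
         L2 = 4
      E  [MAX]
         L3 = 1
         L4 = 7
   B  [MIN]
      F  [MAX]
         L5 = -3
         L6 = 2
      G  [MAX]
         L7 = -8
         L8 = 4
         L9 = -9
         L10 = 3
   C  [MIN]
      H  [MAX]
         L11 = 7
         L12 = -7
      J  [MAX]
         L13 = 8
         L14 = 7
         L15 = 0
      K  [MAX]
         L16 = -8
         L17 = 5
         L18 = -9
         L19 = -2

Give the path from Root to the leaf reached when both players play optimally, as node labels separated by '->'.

D (MAX): max(-9, 4) = 4
E (MAX): max(1, 7) = 7
A (MIN): min(4, 7) = 4
F (MAX): max(-3, 2) = 2
G (MAX): max(-8, 4, -9, 3) = 4
B (MIN): min(2, 4) = 2
H (MAX): max(7, -7) = 7
J (MAX): max(8, 7, 0) = 8
K (MAX): max(-8, 5, -9, -2) = 5
C (MIN): min(7, 8, 5) = 5
Root (MAX): max(4, 2, 5) = 5
At Root, MAX picks C (highest: 5).
At C, MIN picks K (lowest: 5).
At K, MAX picks L17 (highest: 5).
Terminal value 5.

Root -> C -> K -> L17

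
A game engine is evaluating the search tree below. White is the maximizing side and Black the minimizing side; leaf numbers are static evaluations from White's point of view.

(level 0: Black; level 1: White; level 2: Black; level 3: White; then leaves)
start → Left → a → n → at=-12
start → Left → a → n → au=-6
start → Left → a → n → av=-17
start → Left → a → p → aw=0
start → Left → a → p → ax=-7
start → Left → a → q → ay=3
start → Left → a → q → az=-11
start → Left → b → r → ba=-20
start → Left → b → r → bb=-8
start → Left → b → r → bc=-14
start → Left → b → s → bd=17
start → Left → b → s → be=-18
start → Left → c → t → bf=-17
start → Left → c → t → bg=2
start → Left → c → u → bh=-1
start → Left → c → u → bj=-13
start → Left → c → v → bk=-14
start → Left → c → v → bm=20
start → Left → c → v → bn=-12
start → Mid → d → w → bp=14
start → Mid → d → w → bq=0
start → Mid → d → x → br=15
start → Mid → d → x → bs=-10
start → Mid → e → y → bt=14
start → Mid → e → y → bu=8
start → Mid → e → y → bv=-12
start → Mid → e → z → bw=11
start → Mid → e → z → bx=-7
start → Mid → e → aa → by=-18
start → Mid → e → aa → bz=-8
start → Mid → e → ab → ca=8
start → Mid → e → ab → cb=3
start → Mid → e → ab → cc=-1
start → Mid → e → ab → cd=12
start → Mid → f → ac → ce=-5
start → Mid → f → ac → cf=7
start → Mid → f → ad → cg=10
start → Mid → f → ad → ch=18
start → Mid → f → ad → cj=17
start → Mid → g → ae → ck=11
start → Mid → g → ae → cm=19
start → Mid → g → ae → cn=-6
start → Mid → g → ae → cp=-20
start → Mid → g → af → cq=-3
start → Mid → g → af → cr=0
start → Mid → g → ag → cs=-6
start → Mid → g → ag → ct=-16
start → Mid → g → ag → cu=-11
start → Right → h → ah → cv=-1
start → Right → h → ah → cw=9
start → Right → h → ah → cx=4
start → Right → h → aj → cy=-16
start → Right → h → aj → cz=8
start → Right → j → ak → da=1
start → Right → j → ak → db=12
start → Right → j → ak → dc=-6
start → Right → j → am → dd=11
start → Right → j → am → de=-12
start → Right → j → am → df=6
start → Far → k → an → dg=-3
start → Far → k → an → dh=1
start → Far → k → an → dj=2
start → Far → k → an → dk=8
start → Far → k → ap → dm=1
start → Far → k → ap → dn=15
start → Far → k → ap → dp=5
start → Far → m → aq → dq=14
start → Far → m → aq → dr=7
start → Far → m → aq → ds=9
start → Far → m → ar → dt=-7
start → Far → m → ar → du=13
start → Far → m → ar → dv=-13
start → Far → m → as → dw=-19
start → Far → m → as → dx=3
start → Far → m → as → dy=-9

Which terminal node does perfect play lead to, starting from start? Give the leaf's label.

n (White): max(-12, -6, -17) = -6
p (White): max(0, -7) = 0
q (White): max(3, -11) = 3
a (Black): min(-6, 0, 3) = -6
r (White): max(-20, -8, -14) = -8
s (White): max(17, -18) = 17
b (Black): min(-8, 17) = -8
t (White): max(-17, 2) = 2
u (White): max(-1, -13) = -1
v (White): max(-14, 20, -12) = 20
c (Black): min(2, -1, 20) = -1
Left (White): max(-6, -8, -1) = -1
w (White): max(14, 0) = 14
x (White): max(15, -10) = 15
d (Black): min(14, 15) = 14
y (White): max(14, 8, -12) = 14
z (White): max(11, -7) = 11
aa (White): max(-18, -8) = -8
ab (White): max(8, 3, -1, 12) = 12
e (Black): min(14, 11, -8, 12) = -8
ac (White): max(-5, 7) = 7
ad (White): max(10, 18, 17) = 18
f (Black): min(7, 18) = 7
ae (White): max(11, 19, -6, -20) = 19
af (White): max(-3, 0) = 0
ag (White): max(-6, -16, -11) = -6
g (Black): min(19, 0, -6) = -6
Mid (White): max(14, -8, 7, -6) = 14
ah (White): max(-1, 9, 4) = 9
aj (White): max(-16, 8) = 8
h (Black): min(9, 8) = 8
ak (White): max(1, 12, -6) = 12
am (White): max(11, -12, 6) = 11
j (Black): min(12, 11) = 11
Right (White): max(8, 11) = 11
an (White): max(-3, 1, 2, 8) = 8
ap (White): max(1, 15, 5) = 15
k (Black): min(8, 15) = 8
aq (White): max(14, 7, 9) = 14
ar (White): max(-7, 13, -13) = 13
as (White): max(-19, 3, -9) = 3
m (Black): min(14, 13, 3) = 3
Far (White): max(8, 3) = 8
start (Black): min(-1, 14, 11, 8) = -1
At start, Black picks Left (lowest: -1).
At Left, White picks c (highest: -1).
At c, Black picks u (lowest: -1).
At u, White picks bh (highest: -1).
Terminal value -1.

bh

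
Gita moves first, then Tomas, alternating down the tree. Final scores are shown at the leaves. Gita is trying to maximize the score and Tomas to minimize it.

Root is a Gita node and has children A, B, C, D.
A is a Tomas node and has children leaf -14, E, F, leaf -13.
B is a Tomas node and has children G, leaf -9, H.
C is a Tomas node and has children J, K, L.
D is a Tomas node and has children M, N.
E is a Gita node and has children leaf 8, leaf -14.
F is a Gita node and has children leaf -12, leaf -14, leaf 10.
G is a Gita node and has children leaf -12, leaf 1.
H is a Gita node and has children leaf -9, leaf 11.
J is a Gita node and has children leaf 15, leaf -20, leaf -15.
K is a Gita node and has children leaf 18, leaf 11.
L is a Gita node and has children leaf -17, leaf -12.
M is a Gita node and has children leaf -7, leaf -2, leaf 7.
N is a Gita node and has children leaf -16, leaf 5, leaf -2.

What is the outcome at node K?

18

K (Gita): max(18, 11) = 18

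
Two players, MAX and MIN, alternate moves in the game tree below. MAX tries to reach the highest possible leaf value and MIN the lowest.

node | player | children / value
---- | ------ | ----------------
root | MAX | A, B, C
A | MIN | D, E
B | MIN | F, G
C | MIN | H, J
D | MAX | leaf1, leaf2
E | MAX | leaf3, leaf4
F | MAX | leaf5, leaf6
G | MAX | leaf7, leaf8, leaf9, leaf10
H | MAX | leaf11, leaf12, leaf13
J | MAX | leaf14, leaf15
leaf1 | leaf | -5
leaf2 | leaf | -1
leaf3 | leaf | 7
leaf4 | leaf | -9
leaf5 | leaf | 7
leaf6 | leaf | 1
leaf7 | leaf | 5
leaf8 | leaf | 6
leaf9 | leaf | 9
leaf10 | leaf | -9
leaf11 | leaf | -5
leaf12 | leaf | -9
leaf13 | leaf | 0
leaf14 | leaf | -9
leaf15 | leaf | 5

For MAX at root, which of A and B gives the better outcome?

B

D (MAX): max(-5, -1) = -1
E (MAX): max(7, -9) = 7
A (MIN): min(-1, 7) = -1
F (MAX): max(7, 1) = 7
G (MAX): max(5, 6, 9, -9) = 9
B (MIN): min(7, 9) = 7
MAX prefers the higher value; A=-1, B=7. B is better since 7 > -1.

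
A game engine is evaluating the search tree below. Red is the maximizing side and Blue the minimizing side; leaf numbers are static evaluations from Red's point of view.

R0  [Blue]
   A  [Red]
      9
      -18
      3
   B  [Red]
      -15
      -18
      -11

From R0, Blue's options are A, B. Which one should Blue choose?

A (Red): max(9, -18, 3) = 9
B (Red): max(-15, -18, -11) = -11
R0 (Blue): min(9, -11) = -11
Blue at R0 wants the lowest of {A=9, B=-11}, so chooses B.

B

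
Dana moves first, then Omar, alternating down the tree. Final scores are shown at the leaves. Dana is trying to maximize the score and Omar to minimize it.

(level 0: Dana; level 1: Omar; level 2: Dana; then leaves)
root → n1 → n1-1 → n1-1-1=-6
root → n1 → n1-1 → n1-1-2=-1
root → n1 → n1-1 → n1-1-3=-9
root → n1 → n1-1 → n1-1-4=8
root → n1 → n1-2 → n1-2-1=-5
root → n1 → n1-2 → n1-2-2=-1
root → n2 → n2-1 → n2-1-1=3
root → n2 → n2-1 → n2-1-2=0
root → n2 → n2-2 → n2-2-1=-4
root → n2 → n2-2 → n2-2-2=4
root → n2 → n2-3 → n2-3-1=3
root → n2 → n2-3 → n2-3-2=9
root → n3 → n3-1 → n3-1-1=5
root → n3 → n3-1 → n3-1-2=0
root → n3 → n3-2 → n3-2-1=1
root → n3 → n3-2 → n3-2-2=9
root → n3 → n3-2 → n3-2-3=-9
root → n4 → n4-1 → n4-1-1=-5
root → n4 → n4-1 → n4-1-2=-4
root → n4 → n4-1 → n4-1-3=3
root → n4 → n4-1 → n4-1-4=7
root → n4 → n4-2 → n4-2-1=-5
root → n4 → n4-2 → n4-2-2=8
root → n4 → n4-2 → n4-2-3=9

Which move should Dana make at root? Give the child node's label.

n4

n1-1 (Dana): max(-6, -1, -9, 8) = 8
n1-2 (Dana): max(-5, -1) = -1
n1 (Omar): min(8, -1) = -1
n2-1 (Dana): max(3, 0) = 3
n2-2 (Dana): max(-4, 4) = 4
n2-3 (Dana): max(3, 9) = 9
n2 (Omar): min(3, 4, 9) = 3
n3-1 (Dana): max(5, 0) = 5
n3-2 (Dana): max(1, 9, -9) = 9
n3 (Omar): min(5, 9) = 5
n4-1 (Dana): max(-5, -4, 3, 7) = 7
n4-2 (Dana): max(-5, 8, 9) = 9
n4 (Omar): min(7, 9) = 7
root (Dana): max(-1, 3, 5, 7) = 7
Dana at root wants the highest of {n1=-1, n2=3, n3=5, n4=7}, so chooses n4.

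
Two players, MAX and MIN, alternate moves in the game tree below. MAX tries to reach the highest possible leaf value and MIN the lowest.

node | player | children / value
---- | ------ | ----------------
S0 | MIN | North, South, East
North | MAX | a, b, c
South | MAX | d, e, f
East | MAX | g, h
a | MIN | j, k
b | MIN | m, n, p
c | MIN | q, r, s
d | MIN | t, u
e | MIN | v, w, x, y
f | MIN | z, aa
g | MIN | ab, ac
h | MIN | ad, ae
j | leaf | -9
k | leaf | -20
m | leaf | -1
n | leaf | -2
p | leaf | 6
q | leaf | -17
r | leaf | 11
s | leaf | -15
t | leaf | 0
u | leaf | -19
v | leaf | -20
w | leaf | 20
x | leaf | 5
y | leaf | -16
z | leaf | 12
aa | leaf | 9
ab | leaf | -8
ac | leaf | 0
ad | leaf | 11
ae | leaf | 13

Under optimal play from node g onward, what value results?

-8

g (MIN): min(-8, 0) = -8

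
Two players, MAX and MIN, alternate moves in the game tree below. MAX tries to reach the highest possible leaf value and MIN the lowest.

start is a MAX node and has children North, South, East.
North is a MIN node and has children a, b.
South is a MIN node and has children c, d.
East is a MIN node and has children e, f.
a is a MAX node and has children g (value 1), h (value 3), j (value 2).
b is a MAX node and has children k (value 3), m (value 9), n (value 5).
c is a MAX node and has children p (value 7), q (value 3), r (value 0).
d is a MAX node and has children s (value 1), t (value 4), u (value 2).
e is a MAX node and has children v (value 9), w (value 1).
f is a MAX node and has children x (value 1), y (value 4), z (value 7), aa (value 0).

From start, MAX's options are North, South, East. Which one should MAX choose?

a (MAX): max(1, 3, 2) = 3
b (MAX): max(3, 9, 5) = 9
North (MIN): min(3, 9) = 3
c (MAX): max(7, 3, 0) = 7
d (MAX): max(1, 4, 2) = 4
South (MIN): min(7, 4) = 4
e (MAX): max(9, 1) = 9
f (MAX): max(1, 4, 7, 0) = 7
East (MIN): min(9, 7) = 7
start (MAX): max(3, 4, 7) = 7
MAX at start wants the highest of {North=3, South=4, East=7}, so chooses East.

East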